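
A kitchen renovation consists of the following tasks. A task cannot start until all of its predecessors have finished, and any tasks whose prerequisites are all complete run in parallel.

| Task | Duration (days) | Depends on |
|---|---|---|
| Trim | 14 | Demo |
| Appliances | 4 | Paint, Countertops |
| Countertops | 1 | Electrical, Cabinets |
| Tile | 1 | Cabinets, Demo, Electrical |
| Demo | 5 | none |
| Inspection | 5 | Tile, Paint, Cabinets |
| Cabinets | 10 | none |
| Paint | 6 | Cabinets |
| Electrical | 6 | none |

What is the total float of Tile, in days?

5

The longest chain is Cabinets→Paint→Inspection = 10+6+5 = 21; overall finish 21 days.
Longest path through Tile: 16 days (earliest finish 11, latest finish 16).
Slack of Tile = 15 − 10 = 5 days.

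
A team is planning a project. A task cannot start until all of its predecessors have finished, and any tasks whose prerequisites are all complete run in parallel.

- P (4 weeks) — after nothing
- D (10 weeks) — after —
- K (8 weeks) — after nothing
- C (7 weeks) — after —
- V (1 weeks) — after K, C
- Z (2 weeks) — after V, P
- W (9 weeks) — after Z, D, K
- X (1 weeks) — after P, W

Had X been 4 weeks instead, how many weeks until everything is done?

As given, the longest chain is K→V→Z→W→X = 8+1+2+9+1 = 21, so the finish is 21 weeks.
X lies on that path, so at 4 weeks the path becomes 24 weeks.
That remains the longest chain; total 24 weeks.

24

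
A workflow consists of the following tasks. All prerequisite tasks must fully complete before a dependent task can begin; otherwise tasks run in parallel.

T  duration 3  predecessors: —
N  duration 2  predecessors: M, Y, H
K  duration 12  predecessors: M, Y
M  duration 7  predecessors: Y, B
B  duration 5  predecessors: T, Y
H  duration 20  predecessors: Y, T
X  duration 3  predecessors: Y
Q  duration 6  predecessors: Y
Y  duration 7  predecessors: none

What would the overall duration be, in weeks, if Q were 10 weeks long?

31

Actual critical path: Y→B→M→K = 7+5+7+12 = 31 ⇒ 31 weeks.
The longest path through Q is only 13 weeks, so Q has float 18.
That remains the longest chain; total 31 weeks.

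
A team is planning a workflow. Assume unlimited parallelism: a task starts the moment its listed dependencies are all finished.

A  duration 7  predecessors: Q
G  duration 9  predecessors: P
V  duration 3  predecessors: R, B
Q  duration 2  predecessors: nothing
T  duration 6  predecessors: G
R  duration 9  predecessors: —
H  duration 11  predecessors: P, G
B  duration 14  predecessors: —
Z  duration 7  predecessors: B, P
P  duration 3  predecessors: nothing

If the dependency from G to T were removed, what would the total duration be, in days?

Before: longest chain P→G→H = 3+9+11 = 23, finish 23.
Without G→T, T's earliest start moves from 12 to 0.
The longest chain is now P→G→H = 3+9+11 = 23, so the schedule takes 23 days.

23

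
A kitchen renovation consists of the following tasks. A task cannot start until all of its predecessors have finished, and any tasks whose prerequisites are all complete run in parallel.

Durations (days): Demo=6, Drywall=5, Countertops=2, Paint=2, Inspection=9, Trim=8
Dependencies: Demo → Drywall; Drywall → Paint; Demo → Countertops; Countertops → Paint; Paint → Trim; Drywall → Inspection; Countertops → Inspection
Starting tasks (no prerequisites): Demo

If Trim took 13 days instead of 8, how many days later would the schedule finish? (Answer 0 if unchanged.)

5

As given, the longest chain is Demo→Drywall→Paint→Trim = 6+5+2+8 = 21, so the finish is 21 days.
Since Trim is critical, the +5 change carries straight to that chain (now 26 days).
The critical path is still Demo→Drywall→Paint→Trim; finish is now 26 days.
Change in finish: 26 − 21 = +5 days.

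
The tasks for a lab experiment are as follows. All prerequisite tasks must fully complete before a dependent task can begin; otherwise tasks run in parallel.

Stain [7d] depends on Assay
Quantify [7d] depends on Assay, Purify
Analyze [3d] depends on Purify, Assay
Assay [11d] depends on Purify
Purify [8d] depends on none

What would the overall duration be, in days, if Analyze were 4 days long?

26

Critical path before the change: Purify→Assay→Stain = 8+11+7 = 26 giving 26 days.
Analyze is off the critical path — its longest chain is 22 days, giving 4 of slack.
That remains the longest chain; total 26 days.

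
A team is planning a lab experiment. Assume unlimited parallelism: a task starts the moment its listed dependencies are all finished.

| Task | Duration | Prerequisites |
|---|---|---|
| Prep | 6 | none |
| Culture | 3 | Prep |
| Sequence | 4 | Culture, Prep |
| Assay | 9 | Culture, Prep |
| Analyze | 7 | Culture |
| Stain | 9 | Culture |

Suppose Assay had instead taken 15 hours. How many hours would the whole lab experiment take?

Baseline: Prep→Culture→Assay = 6+3+9 = 18 → 18 hours.
Assay is on the critical path; changing it to 15 makes that path 24 hours.
No other chain overtakes it, so the finish is 24 hours.

24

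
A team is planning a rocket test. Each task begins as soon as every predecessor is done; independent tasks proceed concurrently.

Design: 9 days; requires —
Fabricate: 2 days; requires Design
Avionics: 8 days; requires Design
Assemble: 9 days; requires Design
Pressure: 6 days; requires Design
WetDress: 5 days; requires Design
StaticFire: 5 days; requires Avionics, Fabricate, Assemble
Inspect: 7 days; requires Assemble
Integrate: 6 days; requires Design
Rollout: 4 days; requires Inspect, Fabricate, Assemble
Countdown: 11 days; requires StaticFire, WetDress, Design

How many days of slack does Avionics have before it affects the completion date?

1

Critical path: Design→Assemble→StaticFire→Countdown = 9+9+5+11 = 34, so the finish is 34 days.
Avionics finishes as early as 17 and must finish by 18.
Slack of Avionics = 10 − 9 = 1 day.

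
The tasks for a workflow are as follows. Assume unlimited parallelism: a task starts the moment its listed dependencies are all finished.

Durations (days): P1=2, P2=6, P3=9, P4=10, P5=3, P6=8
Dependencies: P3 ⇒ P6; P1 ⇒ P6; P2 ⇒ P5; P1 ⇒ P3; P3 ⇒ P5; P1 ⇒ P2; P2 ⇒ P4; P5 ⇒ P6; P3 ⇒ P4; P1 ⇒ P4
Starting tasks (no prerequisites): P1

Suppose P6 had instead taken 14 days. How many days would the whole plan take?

Baseline: P1→P3→P5→P6 = 2+9+3+8 = 22 → 22 days.
P6 is on the critical path; changing it to 14 makes that path 28 days.
No other chain overtakes it, so the finish is 28 days.

28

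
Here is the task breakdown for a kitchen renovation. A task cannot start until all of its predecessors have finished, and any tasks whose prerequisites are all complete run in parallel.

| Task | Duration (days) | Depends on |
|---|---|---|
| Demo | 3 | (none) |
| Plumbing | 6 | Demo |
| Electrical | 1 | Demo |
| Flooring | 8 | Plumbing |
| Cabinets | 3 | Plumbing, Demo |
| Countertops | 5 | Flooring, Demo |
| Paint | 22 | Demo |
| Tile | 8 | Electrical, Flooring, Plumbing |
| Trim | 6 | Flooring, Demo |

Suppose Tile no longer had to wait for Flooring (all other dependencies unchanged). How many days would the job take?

25

With the dependency in place, Demo→Plumbing→Flooring→Tile = 3+6+8+8 = 25 sets the finish at 25 days.
Without Flooring→Tile, Tile's earliest start moves from 17 to 9.
After: Demo→Paint = 3+22 = 25 → 25 days.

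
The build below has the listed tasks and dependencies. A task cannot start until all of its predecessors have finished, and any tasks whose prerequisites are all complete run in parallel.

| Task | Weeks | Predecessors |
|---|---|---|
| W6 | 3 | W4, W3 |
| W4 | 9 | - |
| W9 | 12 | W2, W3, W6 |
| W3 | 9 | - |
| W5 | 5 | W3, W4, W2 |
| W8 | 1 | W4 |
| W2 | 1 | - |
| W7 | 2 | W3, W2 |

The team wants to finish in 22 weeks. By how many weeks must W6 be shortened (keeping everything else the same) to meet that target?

Current finish: 24 weeks; target: 22.
W6 is on every critical path, so each week cut from W6 cuts the finish by one (this holds down to a finish of 22).
Need 24 − 22 = 2 weeks off W6 → W6 becomes 1 week, finish becomes 22.

2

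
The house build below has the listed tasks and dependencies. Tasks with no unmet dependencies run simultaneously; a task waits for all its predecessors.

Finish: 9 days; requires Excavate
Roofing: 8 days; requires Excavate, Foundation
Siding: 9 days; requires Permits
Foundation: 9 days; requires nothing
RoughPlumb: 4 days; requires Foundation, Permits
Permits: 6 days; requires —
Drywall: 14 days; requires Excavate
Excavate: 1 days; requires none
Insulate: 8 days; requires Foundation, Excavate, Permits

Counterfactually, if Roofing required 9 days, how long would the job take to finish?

18

As given, the longest chain is Foundation→Roofing = 9+8 = 17, so the finish is 17 days.
Roofing is on the critical path; changing it to 9 makes that path 18 days.
That remains the longest chain; total 18 days.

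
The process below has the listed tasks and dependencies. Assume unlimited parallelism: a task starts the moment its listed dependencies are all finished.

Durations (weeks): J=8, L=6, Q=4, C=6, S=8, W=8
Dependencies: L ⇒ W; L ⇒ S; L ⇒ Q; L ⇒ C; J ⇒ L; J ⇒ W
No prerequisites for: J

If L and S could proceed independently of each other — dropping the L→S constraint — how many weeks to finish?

22

Before: longest chain J→L→S = 8+6+8 = 22, finish 22.
Without L→S, S's earliest start moves from 14 to 0.
After: J→L→W = 8+6+8 = 22 → 22 weeks.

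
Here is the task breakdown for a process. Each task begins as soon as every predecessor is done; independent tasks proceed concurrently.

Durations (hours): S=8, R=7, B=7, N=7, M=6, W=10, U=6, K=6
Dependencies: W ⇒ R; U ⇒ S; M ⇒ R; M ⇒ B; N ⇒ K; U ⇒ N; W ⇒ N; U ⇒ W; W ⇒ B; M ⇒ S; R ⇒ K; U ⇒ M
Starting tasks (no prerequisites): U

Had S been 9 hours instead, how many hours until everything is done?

29

The binding path is U→W→R→K = 6+10+7+6 = 29; finish at 29 hours.
S is off the critical path — its longest chain is 20 hours, giving 9 of slack.
That remains the longest chain; total 29 hours.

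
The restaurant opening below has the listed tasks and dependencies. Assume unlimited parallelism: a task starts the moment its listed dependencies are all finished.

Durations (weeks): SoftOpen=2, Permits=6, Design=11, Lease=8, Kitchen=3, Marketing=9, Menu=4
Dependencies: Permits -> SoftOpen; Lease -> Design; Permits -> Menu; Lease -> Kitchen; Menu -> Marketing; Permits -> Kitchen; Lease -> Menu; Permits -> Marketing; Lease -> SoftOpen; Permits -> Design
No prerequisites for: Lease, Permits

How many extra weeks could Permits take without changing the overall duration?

2

The longest chain is Lease→Menu→Marketing = 8+4+9 = 21; overall finish 21 weeks.
Permits finishes as early as 6 and must finish by 8.
Float = 21 − 19 = 2.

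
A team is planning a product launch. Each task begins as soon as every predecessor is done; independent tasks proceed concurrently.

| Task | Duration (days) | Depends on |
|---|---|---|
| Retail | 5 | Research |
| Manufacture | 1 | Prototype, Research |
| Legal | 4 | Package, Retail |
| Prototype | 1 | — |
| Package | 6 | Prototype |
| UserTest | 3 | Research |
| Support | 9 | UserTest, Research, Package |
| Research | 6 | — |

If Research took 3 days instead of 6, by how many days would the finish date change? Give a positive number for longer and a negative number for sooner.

-2

Critical path before the change: Research→UserTest→Support = 6+3+9 = 18 giving 18 days.
Since Research is critical, the -3 change carries straight to that chain (now 15 days).
New critical path: Prototype→Package→Support = 1+6+9 = 16 ⇒ 16 days.
Change in finish: 16 − 18 = -2 days.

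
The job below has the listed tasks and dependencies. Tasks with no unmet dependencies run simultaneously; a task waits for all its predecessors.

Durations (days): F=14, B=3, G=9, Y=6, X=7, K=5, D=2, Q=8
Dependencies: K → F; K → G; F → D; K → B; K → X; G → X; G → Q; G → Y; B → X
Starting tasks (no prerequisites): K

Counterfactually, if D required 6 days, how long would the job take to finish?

25

Baseline: K→G→Q = 5+9+8 = 22 → 22 days.
The longest path through D is only 21 days, so D has float 1.
New critical path: K→F→D = 5+14+6 = 25 ⇒ 25 days.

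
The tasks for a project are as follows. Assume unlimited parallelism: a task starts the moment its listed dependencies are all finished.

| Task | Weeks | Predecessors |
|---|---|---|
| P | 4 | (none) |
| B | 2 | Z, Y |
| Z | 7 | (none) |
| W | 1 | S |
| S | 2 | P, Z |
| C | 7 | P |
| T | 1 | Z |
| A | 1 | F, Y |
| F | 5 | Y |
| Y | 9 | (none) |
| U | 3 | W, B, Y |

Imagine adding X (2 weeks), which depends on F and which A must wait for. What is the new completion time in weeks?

Originally the plan takes 15 weeks.
With X inserted, A now waits for max(F, Y, X).
New critical path: Y→F→X→A = 9+5+2+1 = 17 ⇒ 17 weeks.

17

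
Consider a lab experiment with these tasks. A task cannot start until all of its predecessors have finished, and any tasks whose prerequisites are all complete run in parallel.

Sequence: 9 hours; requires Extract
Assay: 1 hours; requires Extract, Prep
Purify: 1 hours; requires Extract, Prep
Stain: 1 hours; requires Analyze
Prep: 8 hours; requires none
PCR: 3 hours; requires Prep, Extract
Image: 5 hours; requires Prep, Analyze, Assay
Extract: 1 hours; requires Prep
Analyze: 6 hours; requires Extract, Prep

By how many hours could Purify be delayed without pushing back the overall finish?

Critical path: Prep→Extract→Analyze→Image = 8+1+6+5 = 20, so the finish is 20 hours.
Longest path through Purify: 10 hours (earliest finish 10, latest finish 20).
So Purify can slip 20 − 10 = 10 hours.

10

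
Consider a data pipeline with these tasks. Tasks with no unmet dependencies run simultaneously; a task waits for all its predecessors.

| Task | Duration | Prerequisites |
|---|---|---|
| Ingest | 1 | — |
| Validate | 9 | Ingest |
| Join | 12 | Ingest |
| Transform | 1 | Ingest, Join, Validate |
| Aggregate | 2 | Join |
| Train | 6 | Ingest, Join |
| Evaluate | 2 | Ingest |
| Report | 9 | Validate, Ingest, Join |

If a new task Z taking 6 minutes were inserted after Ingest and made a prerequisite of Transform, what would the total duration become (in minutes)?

22

Originally the plan takes 22 minutes.
With Z inserted, Transform now waits for max(Ingest, Join, Validate, Z).
New critical path: Ingest→Join→Report = 1+12+9 = 22 ⇒ 22 minutes.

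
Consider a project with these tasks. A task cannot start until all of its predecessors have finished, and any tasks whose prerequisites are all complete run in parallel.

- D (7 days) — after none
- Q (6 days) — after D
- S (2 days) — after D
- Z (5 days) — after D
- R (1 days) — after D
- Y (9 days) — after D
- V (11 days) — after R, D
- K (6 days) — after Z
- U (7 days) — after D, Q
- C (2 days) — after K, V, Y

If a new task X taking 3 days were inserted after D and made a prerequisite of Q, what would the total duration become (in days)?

Originally the schedule takes 21 days.
With X inserted, Q now waits for max(D, X).
New critical path: D→X→Q→U = 7+3+6+7 = 23 ⇒ 23 days.

23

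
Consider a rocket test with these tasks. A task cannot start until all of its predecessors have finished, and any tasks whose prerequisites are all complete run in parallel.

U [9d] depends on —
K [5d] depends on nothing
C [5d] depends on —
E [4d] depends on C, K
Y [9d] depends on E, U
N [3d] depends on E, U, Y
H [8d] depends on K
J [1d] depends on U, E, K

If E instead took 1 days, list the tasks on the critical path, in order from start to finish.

U, Y, N

The binding path is C→E→Y→N = 5+4+9+3 = 21; finish at 21 days.
E lies on that path, so at 1 day the path becomes 18 days.
New critical path: U→Y→N = 9+9+3 = 21 ⇒ 21 days.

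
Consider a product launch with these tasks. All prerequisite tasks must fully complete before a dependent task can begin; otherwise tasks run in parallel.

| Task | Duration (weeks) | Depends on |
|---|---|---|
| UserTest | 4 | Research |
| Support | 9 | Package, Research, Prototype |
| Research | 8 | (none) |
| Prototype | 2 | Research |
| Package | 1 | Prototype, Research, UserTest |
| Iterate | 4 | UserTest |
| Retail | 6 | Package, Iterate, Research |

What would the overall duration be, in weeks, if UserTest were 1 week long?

Baseline: Research→UserTest→Iterate→Retail = 8+4+4+6 = 22 → 22 weeks.
UserTest is on the critical path; changing it to 1 makes that path 19 weeks.
The binding chain switches to Research→Prototype→Package→Support = 8+2+1+9 = 20; finish 20 weeks.

20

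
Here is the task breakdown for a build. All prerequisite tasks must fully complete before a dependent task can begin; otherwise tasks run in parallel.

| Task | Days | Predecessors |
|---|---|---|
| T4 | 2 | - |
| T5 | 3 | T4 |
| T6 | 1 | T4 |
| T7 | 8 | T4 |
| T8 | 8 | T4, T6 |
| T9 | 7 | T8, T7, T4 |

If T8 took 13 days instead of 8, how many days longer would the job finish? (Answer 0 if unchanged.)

5

Critical path before the change: T4→T6→T8→T9 = 2+1+8+7 = 18 giving 18 days.
T8 lies on that path, so at 13 days the path becomes 23 days.
The critical path is still T4→T6→T8→T9; finish is now 23 days.
Change in finish: 23 − 18 = +5 days.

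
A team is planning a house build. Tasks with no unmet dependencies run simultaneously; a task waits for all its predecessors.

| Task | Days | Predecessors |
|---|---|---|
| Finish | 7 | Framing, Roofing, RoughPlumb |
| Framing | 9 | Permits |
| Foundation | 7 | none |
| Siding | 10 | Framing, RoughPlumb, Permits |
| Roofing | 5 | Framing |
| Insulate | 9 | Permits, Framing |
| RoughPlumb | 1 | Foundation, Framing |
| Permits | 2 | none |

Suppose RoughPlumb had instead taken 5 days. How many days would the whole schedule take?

Baseline: Permits→Framing→Roofing→Finish = 2+9+5+7 = 23 → 23 days.
RoughPlumb has 1 day of float (longest path through it is 22).
The binding chain switches to Permits→Framing→RoughPlumb→Siding = 2+9+5+10 = 26; finish 26 days.

26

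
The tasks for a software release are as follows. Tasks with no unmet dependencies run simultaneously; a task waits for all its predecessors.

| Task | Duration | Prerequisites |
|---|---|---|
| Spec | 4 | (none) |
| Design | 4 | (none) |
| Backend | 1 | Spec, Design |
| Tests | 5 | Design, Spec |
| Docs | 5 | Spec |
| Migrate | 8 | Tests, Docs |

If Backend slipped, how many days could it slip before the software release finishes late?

Critical path: Spec→Tests→Migrate = 4+5+8 = 17, so the finish is 17 days.
Backend finishes as early as 5 and must finish by 17.
Slack of Backend = 16 − 4 = 12 days.

12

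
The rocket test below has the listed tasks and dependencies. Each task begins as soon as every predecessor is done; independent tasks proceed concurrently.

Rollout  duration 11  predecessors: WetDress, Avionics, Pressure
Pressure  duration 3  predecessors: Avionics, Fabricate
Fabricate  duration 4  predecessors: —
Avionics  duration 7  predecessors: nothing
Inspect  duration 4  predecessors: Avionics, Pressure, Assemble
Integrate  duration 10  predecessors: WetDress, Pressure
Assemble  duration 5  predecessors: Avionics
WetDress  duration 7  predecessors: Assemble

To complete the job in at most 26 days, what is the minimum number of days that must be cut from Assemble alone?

4

Current finish: 30 days; target: 26.
Assemble is on every critical path, so each day cut from Assemble cuts the finish by one (this holds down to a finish of 26).
Need 30 − 26 = 4 days off Assemble → Assemble becomes 1 day, finish becomes 26.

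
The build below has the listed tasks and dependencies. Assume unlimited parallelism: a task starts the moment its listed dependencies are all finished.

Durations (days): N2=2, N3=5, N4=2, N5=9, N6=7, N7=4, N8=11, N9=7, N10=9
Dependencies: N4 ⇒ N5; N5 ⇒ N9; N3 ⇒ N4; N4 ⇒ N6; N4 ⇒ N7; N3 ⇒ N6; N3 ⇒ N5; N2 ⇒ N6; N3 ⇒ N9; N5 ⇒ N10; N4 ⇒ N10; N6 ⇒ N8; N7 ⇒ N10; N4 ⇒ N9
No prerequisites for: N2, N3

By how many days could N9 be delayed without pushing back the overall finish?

N3→N4→N5→N10 = 5+2+9+9 = 25 sets the makespan at 25 days.
The longest chain containing N9 totals 23 days.
Float = 25 − 23 = 2.

2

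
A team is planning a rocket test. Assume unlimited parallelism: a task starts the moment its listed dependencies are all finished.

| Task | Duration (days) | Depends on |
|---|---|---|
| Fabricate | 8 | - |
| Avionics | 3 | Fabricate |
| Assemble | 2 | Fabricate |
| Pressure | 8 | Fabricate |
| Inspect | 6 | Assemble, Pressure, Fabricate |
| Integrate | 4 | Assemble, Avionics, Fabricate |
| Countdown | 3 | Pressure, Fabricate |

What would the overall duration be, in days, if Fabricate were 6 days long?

20

The binding path is Fabricate→Pressure→Inspect = 8+8+6 = 22; finish at 22 days.
Fabricate lies on that path, so at 6 days the path becomes 20 days.
That remains the longest chain; total 20 days.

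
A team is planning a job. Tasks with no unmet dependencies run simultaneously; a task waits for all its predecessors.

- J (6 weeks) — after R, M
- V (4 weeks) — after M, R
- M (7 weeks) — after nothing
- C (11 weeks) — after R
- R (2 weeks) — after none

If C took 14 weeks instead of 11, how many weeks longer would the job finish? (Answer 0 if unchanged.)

Actual critical path: R→C = 2+11 = 13 ⇒ 13 weeks.
C is on the critical path; changing it to 14 makes that path 16 weeks.
That remains the longest chain; total 16 weeks.
Change in finish: 16 − 13 = +3 weeks.

3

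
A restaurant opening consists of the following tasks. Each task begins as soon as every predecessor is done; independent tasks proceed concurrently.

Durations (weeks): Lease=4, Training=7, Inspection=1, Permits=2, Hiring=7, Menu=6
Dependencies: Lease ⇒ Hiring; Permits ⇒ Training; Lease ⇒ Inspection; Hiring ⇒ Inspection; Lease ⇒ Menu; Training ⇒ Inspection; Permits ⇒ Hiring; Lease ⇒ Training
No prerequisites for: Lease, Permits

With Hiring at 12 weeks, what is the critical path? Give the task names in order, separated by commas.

Lease, Hiring, Inspection

The binding path is Lease→Hiring→Inspection = 4+7+1 = 12; finish at 12 weeks.
Hiring is on the critical path; changing it to 12 makes that path 17 weeks.
That remains the longest chain; total 17 weeks.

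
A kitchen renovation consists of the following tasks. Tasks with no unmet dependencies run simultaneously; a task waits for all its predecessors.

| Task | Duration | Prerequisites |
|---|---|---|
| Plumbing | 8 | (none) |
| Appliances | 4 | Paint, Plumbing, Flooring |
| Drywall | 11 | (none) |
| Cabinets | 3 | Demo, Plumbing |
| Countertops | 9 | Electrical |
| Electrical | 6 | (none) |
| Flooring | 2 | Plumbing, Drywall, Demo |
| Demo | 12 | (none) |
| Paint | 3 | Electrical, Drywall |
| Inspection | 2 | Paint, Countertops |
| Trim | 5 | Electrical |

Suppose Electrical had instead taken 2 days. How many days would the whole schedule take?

As given, the longest chain is Demo→Flooring→Appliances = 12+2+4 = 18, so the finish is 18 days.
Electrical has 1 day of float (longest path through it is 17).
The critical path is still Demo→Flooring→Appliances; finish is now 18 days.

18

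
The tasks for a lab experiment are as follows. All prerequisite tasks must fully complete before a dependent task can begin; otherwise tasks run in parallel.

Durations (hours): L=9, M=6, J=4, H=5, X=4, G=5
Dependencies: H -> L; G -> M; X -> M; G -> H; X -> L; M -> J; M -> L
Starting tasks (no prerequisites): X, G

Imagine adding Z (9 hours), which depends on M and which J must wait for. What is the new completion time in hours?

24

Originally the schedule takes 20 hours.
With Z inserted, J now waits for max(M, Z).
New critical path: G→M→Z→J = 5+6+9+4 = 24 ⇒ 24 hours.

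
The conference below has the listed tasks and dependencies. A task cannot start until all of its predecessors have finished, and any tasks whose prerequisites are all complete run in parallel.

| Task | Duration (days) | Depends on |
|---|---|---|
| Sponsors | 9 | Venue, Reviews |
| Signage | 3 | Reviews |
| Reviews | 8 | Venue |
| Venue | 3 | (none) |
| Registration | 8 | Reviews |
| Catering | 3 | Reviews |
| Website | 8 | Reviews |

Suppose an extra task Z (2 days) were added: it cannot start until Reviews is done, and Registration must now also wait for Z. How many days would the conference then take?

Originally the conference takes 20 days.
With Z inserted, Registration now waits for max(Reviews, Z).
New critical path: Venue→Reviews→Z→Registration = 3+8+2+8 = 21 ⇒ 21 days.

21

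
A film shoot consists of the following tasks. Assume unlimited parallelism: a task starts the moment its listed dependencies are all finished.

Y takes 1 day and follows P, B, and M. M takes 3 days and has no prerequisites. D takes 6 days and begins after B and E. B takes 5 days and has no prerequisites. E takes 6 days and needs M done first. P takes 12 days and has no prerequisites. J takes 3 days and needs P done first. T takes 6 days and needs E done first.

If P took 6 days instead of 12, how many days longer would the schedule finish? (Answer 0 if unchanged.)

Critical path before the change: P→J = 12+3 = 15 giving 15 days.
Since P is critical, the -6 change carries straight to that chain (now 9 days).
The binding chain switches to M→E→T = 3+6+6 = 15; finish 15 days.
Change in finish: 15 − 15 = +0 days.

0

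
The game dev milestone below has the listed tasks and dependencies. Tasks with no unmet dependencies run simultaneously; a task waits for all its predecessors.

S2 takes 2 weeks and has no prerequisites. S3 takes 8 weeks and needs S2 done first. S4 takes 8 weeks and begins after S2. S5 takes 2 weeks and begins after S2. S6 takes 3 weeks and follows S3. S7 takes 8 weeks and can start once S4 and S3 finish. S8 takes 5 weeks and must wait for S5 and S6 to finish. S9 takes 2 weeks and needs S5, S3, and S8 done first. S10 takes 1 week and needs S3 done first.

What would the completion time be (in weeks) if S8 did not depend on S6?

Before: longest chain S2→S3→S6→S8→S9 = 2+8+3+5+2 = 20, finish 20.
Without S6→S8, S8's earliest start moves from 13 to 4.
The longest chain is now S2→S3→S7 = 2+8+8 = 18, so the project takes 18 weeks.

18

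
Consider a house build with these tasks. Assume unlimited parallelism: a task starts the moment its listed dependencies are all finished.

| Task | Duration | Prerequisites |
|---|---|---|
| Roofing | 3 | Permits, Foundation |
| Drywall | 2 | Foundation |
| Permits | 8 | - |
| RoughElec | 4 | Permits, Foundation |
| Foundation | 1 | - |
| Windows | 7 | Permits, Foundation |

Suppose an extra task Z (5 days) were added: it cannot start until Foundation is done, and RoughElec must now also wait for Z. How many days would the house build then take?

15

Originally the house build takes 15 days.
With Z inserted, RoughElec now waits for max(Permits, Foundation, Z).
New critical path: Permits→Windows = 8+7 = 15 ⇒ 15 days.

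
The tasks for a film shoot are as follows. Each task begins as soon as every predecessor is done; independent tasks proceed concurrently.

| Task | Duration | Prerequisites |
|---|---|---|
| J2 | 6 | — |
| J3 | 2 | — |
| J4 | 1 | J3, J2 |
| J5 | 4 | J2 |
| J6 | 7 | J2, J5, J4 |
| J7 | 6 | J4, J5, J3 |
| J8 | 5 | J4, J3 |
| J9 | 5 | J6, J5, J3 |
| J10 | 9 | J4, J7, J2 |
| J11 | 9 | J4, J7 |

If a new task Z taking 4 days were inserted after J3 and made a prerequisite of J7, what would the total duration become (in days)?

Originally the film shoot takes 25 days.
With Z inserted, J7 now waits for max(J4, J5, J3, Z).
New critical path: J2→J5→J7→J10 = 6+4+6+9 = 25 ⇒ 25 days.

25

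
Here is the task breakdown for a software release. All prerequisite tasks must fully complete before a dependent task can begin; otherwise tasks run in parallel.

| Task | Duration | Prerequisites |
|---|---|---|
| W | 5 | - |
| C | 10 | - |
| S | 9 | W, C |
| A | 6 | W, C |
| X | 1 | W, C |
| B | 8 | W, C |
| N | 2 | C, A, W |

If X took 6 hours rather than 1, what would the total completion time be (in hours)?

19

Critical path before the change: C→S = 10+9 = 19 giving 19 hours.
X is off the critical path — its longest chain is 11 hours, giving 8 of slack.
The critical path is still C→S; finish is now 19 hours.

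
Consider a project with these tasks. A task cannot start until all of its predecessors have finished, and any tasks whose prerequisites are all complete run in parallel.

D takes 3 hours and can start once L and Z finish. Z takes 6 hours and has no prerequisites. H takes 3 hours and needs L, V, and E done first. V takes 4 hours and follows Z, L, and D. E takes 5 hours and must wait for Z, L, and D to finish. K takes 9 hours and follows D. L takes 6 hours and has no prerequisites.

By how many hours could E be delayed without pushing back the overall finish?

Critical path: Z→D→K = 6+3+9 = 18, so the finish is 18 hours.
Longest path through E: 17 hours (earliest finish 14, latest finish 15).
Float = 18 − 17 = 1.

1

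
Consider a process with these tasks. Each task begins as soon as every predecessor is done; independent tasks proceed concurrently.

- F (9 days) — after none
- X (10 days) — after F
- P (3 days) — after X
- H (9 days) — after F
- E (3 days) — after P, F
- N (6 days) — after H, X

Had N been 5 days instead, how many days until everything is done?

Critical path before the change: F→X→N = 9+10+6 = 25 giving 25 days.
Since N is critical, the -1 change carries straight to that chain (now 24 days).
The binding chain switches to F→X→P→E = 9+10+3+3 = 25; finish 25 days.

25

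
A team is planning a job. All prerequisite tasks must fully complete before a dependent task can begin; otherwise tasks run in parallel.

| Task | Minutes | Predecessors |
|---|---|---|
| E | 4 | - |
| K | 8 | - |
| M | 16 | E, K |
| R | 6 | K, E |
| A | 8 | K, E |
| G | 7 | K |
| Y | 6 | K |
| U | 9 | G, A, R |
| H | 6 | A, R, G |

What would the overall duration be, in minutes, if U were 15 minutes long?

As given, the longest chain is K→A→U = 8+8+9 = 25, so the finish is 25 minutes.
U lies on that path, so at 15 minutes the path becomes 31 minutes.
That remains the longest chain; total 31 minutes.

31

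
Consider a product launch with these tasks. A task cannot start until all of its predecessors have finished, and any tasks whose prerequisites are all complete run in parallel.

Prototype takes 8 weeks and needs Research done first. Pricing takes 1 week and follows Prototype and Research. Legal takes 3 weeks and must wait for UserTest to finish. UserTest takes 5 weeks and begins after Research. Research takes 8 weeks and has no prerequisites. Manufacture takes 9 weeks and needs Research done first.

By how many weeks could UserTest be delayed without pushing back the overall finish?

1

Research→Prototype→Pricing = 8+8+1 = 17 sets the makespan at 17 weeks.
Longest path through UserTest: 16 weeks (earliest finish 13, latest finish 14).
Float = 17 − 16 = 1.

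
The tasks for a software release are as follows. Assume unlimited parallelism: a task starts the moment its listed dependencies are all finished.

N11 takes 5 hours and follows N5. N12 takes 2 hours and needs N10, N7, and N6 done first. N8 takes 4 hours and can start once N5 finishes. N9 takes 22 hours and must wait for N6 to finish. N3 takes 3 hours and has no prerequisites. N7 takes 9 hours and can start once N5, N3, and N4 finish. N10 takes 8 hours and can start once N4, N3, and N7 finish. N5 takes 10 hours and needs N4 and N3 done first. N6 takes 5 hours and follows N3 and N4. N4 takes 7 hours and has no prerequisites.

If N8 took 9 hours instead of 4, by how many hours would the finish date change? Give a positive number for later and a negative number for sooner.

Actual critical path: N4→N5→N7→N10→N12 = 7+10+9+8+2 = 36 ⇒ 36 hours.
N8 is off the critical path — its longest chain is 21 hours, giving 15 of slack.
The critical path is still N4→N5→N7→N10→N12; finish is now 36 hours.
Change in finish: 36 − 36 = +0 hours.

0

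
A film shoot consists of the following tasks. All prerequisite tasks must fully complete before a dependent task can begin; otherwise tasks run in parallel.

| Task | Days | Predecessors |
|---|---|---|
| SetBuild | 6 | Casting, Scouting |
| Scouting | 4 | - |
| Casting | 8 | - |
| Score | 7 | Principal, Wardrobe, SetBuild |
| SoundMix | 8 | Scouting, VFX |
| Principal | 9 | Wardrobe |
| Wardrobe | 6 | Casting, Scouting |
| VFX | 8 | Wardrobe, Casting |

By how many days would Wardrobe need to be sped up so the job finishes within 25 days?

5

Current finish: 30 days; target: 25.
Wardrobe is on every critical path, so each day cut from Wardrobe cuts the finish by one (this holds down to a finish of 25).
Need 30 − 25 = 5 days off Wardrobe → Wardrobe becomes 1 day, finish becomes 25.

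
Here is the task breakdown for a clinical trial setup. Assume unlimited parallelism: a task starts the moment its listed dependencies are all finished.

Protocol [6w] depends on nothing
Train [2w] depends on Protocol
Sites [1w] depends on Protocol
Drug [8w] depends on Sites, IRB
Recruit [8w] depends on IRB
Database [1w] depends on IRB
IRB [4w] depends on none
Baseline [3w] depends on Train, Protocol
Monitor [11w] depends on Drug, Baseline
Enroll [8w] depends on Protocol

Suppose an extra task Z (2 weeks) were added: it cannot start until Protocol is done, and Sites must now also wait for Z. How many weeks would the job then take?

28

Originally the job takes 26 weeks.
With Z inserted, Sites now waits for max(Protocol, Z).
New critical path: Protocol→Z→Sites→Drug→Monitor = 6+2+1+8+11 = 28 ⇒ 28 weeks.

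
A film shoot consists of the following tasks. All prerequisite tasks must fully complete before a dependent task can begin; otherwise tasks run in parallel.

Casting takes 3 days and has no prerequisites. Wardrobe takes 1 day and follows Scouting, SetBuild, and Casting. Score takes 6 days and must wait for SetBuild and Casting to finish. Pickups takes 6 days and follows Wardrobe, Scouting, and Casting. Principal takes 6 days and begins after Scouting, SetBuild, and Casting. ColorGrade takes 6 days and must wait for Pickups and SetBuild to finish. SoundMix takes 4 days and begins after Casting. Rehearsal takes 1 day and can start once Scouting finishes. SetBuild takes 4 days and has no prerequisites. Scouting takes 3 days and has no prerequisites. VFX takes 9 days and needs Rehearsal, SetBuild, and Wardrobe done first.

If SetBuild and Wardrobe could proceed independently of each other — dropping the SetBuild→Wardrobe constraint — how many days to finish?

16

With the dependency in place, SetBuild→Wardrobe→Pickups→ColorGrade = 4+1+6+6 = 17 sets the finish at 17 days.
Without SetBuild→Wardrobe, Wardrobe's earliest start moves from 4 to 3.
After: Casting→Wardrobe→Pickups→ColorGrade = 3+1+6+6 = 16 → 16 days.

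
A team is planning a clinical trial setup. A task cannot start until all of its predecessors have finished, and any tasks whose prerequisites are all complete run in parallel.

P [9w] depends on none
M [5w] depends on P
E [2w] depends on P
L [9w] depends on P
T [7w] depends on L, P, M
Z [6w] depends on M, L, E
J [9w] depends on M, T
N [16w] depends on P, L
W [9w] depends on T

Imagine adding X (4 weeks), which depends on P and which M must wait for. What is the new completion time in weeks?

34

Originally the job takes 34 weeks.
With X inserted, M now waits for max(P, X).
New critical path: P→X→M→T→J = 9+4+5+7+9 = 34 ⇒ 34 weeks.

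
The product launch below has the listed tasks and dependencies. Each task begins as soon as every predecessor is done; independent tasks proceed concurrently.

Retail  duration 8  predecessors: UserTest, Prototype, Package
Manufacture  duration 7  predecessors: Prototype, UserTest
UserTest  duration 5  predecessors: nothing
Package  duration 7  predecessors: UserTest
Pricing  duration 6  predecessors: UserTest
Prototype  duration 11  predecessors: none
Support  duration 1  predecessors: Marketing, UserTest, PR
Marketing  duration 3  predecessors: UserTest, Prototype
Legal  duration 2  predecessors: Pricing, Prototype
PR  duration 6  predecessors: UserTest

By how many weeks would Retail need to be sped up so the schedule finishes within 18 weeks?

Current finish: 20 weeks; target: 18.
Retail is on every critical path, so each week cut from Retail cuts the finish by one (this holds down to a finish of 18).
Need 20 − 18 = 2 weeks off Retail → Retail becomes 6 weeks, finish becomes 18.

2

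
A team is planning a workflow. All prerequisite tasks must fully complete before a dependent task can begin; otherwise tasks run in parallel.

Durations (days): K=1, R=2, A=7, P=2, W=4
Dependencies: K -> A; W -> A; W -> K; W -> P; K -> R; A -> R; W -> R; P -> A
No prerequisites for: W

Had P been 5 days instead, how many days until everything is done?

As given, the longest chain is W→P→A→R = 4+2+7+2 = 15, so the finish is 15 days.
P lies on that path, so at 5 days the path becomes 18 days.
No other chain overtakes it, so the finish is 18 days.

18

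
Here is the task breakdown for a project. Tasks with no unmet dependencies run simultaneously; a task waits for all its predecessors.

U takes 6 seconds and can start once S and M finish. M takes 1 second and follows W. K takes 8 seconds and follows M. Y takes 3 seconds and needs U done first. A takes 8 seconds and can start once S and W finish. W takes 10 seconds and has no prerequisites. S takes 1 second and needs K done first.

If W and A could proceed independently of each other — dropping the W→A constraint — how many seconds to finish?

With the dependency in place, W→M→K→S→U→Y = 10+1+8+1+6+3 = 29 sets the finish at 29 seconds.
Dropping W→A doesn't change A's earliest start (20); another predecessor still binds.
New critical path: W→M→K→S→U→Y = 10+1+8+1+6+3 = 29 ⇒ 29 seconds.

29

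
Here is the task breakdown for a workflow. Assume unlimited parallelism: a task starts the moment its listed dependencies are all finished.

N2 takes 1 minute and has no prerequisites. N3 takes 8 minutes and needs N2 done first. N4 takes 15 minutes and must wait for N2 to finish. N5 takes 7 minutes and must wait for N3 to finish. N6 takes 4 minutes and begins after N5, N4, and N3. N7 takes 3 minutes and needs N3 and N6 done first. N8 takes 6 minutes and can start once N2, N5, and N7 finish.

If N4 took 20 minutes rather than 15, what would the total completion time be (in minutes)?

The binding path is N2→N4→N6→N7→N8 = 1+15+4+3+6 = 29; finish at 29 minutes.
N4 is on the critical path; changing it to 20 makes that path 34 minutes.
The critical path is still N2→N4→N6→N7→N8; finish is now 34 minutes.

34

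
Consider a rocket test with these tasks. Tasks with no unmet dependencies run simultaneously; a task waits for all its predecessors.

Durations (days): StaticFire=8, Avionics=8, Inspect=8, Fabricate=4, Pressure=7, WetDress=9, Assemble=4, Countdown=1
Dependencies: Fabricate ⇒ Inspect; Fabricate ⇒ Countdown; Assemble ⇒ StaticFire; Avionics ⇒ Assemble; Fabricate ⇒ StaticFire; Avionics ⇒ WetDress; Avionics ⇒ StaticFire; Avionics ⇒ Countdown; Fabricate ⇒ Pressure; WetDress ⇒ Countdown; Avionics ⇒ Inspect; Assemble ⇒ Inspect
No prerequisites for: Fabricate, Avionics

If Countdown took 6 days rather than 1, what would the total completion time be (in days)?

Actual critical path: Avionics→Assemble→StaticFire = 8+4+8 = 20 ⇒ 20 days.
The longest path through Countdown is only 18 days, so Countdown has float 2.
New critical path: Avionics→WetDress→Countdown = 8+9+6 = 23 ⇒ 23 days.

23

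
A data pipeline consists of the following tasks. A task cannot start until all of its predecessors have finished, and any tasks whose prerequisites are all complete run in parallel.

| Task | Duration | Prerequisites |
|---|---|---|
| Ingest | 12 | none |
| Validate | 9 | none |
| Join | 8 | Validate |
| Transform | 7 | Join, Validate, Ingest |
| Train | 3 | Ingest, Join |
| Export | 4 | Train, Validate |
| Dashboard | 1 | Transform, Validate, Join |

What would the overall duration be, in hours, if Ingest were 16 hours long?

25

Actual critical path: Validate→Join→Transform→Dashboard = 9+8+7+1 = 25 ⇒ 25 hours.
Ingest is off the critical path — its longest chain is 20 hours, giving 5 of slack.
That remains the longest chain; total 25 hours.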